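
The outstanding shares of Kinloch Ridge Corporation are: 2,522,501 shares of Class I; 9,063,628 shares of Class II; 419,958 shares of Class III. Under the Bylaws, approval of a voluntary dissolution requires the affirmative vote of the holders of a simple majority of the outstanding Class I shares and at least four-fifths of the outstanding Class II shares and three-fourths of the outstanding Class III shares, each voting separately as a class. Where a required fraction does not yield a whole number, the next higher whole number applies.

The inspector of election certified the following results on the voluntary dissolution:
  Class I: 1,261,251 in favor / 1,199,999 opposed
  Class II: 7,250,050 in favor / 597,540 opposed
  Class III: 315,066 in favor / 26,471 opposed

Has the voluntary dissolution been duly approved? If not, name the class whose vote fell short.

Class I: a majority of 2522501 is 1261251; 1,261,251 required, 1,261,251 in favor — approved.
Class II: 4/5 of 9063628 = 7250902.40, rounded up to 7250903; 7,250,903 required, 7,250,050 in favor — not approved.
Class III: 3/4 of 419958 = 314968.50, rounded up to 314969; 314,969 required, 315,066 in favor — approved.

Not approved — the Class II shares did not give the required vote.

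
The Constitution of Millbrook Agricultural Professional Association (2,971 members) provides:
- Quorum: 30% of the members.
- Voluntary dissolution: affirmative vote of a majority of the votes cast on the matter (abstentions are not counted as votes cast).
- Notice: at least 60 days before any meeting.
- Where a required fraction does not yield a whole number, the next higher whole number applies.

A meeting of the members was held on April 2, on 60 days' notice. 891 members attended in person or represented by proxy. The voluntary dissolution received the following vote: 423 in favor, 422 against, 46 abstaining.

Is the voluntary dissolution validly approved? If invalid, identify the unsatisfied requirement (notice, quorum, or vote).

Invalid — quorum requirement not satisfied.

Notice: 60 days given; 60 required. Satisfied.
Quorum: 30% of 2,971 = 891.30, rounded up to 892; 891 present. Not satisfied.
Vote: requires a majority of the votes cast (891 − 46 abstaining = 845); a majority of 845 is 423, so 423 needed; 423 in favor. Satisfied.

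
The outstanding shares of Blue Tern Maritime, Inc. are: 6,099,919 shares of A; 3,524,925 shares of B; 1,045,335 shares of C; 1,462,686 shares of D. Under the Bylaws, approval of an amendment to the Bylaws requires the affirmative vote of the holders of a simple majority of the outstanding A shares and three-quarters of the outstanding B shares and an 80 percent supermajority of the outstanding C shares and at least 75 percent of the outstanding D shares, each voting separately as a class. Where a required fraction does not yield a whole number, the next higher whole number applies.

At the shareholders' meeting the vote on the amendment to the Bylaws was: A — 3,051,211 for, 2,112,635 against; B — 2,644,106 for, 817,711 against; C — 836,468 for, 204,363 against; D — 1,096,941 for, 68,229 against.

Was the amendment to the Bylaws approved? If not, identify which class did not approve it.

Not approved — the D shares did not give the required vote.

A: a majority of 6099919 is 3049960; 3,049,960 required, 3,051,211 in favor — approved.
B: 3/4 of 3524925 = 2643693.75, rounded up to 2643694; 2,643,694 required, 2,644,106 in favor — approved.
C: 4/5 of 1045335 = 836268; 836,268 required, 836,468 in favor — approved.
D: 3/4 of 1462686 = 1097014.50, rounded up to 1097015; 1,097,015 required, 1,096,941 in favor — not approved.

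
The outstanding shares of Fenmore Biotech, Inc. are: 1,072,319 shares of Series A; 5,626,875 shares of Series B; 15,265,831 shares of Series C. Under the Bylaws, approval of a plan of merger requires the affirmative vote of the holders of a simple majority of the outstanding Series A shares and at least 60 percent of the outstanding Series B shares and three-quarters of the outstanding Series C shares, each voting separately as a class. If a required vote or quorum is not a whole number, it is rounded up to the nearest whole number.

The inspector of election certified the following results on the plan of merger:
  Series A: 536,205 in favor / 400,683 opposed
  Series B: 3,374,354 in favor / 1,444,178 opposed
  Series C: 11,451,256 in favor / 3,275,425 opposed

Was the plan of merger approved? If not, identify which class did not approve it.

Series A: a majority of 1072319 is 536160; 536,160 required, 536,205 in favor — approved.
Series B: 3/5 of 5626875 = 3376125; 3,376,125 required, 3,374,354 in favor — not approved.
Series C: 3/4 of 15265831 = 11449373.25, rounded up to 11449374; 11,449,374 required, 11,451,256 in favor — approved.

Not approved — the Series B shares did not give the required vote.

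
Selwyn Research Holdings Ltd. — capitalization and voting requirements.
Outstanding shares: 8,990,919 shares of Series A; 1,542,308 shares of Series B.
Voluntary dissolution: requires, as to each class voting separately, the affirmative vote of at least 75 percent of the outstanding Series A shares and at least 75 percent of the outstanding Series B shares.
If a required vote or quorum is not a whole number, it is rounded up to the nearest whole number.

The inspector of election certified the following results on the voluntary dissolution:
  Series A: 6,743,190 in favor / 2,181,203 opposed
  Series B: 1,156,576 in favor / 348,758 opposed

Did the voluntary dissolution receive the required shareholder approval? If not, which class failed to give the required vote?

Series A: 3/4 of 8990919 = 6743189.25, rounded up to 6743190; 6,743,190 required, 6,743,190 in favor — approved.
Series B: 3/4 of 1542308 = 1156731; 1,156,731 required, 1,156,576 in favor — not approved.

Not approved — the Series B shares did not give the required vote.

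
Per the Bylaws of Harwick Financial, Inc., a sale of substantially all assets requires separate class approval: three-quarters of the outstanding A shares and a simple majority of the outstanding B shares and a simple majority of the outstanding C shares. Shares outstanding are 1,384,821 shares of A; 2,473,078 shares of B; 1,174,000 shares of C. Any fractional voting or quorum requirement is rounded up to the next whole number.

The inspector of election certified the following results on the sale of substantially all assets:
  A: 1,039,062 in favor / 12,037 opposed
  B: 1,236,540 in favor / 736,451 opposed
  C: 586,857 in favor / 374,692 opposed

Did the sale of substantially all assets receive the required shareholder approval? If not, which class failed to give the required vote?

A: 3/4 of 1384821 = 1038615.75, rounded up to 1038616; 1,038,616 required, 1,039,062 in favor — approved.
B: a majority of 2473078 is 1236540; 1,236,540 required, 1,236,540 in favor — approved.
C: a majority of 1174000 is 587001; 587,001 required, 586,857 in favor — not approved.

Not approved — the C shares did not give the required vote.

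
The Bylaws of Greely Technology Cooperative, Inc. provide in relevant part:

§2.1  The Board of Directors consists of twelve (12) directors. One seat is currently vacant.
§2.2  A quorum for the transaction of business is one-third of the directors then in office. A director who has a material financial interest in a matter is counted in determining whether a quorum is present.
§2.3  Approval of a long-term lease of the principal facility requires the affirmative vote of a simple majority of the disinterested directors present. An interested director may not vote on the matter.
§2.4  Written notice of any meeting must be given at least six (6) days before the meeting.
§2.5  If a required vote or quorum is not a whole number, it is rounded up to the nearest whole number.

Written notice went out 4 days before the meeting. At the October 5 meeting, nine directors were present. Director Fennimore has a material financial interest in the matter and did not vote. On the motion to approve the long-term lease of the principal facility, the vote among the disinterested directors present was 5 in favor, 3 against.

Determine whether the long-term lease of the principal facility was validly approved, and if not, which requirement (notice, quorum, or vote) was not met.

Notice: 4 days given; 6 required (4 < 6). Not satisfied.
Quorum: 9 present (interested directors count toward quorum); quorum is 4. Satisfied.
Vote: the long-term lease of the principal facility requires a majority of the disinterested directors present (9 − 1 = 8). A majority of 8 is 5, so 5 affirmative votes are needed; 5 voted in favor. Satisfied.

Invalid — notice requirement not satisfied.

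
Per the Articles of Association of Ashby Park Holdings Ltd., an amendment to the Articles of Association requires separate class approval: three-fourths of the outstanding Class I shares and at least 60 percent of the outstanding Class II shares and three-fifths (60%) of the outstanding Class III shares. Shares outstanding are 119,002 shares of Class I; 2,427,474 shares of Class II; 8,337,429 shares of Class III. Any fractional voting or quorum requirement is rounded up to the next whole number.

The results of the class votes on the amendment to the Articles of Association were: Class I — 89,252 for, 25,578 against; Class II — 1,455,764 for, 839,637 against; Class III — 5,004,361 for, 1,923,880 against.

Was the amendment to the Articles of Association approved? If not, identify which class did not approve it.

Not approved — the Class II shares did not give the required vote.

Class I: 3/4 of 119002 = 89251.50, rounded up to 89252; 89,252 required, 89,252 in favor — approved.
Class II: 3/5 of 2427474 = 1456484.40, rounded up to 1456485; 1,456,485 required, 1,455,764 in favor — not approved.
Class III: 3/5 of 8337429 = 5002457.40, rounded up to 5002458; 5,002,458 required, 5,004,361 in favor — approved.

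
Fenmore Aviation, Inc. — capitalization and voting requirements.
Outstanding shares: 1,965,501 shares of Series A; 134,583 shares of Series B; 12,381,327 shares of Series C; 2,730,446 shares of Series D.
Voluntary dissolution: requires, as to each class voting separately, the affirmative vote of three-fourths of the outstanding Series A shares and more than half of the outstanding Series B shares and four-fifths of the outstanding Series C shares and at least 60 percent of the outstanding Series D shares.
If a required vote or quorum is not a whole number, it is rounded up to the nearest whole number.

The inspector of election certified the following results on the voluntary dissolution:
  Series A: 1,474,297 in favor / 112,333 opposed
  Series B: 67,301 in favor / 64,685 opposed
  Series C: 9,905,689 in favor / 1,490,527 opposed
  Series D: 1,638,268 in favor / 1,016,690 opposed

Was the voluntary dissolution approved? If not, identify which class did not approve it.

Series A: 3/4 of 1965501 = 1474125.75, rounded up to 1474126; 1,474,126 required, 1,474,297 in favor — approved.
Series B: a majority of 134583 is 67292; 67,292 required, 67,301 in favor — approved.
Series C: 4/5 of 12381327 = 9905061.60, rounded up to 9905062; 9,905,062 required, 9,905,689 in favor — approved.
Series D: 3/5 of 2730446 = 1638267.60, rounded up to 1638268; 1,638,268 required, 1,638,268 in favor — approved.

Approved — every class gave the required vote.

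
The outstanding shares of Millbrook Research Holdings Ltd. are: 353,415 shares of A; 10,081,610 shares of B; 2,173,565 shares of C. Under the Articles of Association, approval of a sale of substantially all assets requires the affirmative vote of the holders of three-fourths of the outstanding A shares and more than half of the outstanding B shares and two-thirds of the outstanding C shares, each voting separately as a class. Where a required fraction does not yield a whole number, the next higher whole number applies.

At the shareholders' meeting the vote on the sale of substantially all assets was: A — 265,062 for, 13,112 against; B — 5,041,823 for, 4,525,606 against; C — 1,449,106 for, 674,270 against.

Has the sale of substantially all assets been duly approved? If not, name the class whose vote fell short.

A: 3/4 of 353415 = 265061.25, rounded up to 265062; 265,062 required, 265,062 in favor — approved.
B: a majority of 10081610 is 5040806; 5,040,806 required, 5,041,823 in favor — approved.
C: 2/3 of 2173565 = 1449043.33, rounded up to 1449044; 1,449,044 required, 1,449,106 in favor — approved.

Approved — every class gave the required vote.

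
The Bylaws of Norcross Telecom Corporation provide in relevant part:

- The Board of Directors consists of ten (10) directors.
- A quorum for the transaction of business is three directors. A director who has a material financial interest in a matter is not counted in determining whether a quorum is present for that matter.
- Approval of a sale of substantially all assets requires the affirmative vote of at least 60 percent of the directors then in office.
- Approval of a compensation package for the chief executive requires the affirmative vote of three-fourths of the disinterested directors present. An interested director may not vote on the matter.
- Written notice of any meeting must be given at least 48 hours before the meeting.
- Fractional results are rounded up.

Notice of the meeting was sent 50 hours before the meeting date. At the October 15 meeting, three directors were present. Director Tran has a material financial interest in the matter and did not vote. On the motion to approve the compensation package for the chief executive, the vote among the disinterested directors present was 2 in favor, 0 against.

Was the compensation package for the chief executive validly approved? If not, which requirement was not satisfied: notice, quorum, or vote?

Invalid — quorum requirement not satisfied.

Notice: 50 hours given; 48 required (50 ≥ 48). Satisfied.
Quorum: 3 present, but the 1 interested director does not count, leaving 2. Quorum is 3. Not satisfied.
Vote: the compensation package for the chief executive requires three-fourths of the disinterested directors present (3 − 1 = 2). 3/4 of 2 = 1.50, rounded up to 2, so 2 affirmative votes are needed; 2 voted in favor. Satisfied. (Moot — without a quorum no business can be validly transacted.)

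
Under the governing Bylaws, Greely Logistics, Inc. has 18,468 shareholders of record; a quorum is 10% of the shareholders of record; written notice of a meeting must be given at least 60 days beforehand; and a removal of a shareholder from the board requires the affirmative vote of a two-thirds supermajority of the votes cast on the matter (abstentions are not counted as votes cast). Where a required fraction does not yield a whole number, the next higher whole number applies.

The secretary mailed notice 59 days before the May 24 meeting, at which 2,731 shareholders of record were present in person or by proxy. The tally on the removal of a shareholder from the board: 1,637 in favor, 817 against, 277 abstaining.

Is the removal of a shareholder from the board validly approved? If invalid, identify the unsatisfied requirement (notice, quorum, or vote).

Invalid — notice requirement not satisfied.

Notice: 59 days given; 60 required. Not satisfied.
Quorum: 10% of 18,468 = 1,846.80, rounded up to 1,847; 2,731 present. Satisfied.
Vote: requires two-thirds of the votes cast (2,731 − 277 abstaining = 2,454); 2/3 of 2454 = 1636, so 1,636 needed; 1,637 in favor. Satisfied.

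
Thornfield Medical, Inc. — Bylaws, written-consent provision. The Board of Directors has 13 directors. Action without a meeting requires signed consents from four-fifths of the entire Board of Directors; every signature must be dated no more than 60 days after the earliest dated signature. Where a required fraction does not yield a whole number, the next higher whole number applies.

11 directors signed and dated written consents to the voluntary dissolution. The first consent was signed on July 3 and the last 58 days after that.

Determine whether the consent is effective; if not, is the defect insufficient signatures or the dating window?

Signatures required: four-fifths of 13 — 4/5 of 13 = 10.40, rounded up to 11, so 11 needed; 11 signed. Sufficient.
Dating window: the latest signature is 58 days after the earliest; the limit is 60 days. Within the window.

Effective — both the signature and dating-window requirements are satisfied.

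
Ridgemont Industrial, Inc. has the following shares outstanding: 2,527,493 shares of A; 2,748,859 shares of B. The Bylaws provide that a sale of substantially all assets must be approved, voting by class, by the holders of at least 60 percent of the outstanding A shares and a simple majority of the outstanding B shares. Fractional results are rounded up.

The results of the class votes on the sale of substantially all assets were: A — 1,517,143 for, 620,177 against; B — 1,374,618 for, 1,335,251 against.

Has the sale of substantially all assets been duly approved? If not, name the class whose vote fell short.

A: 3/5 of 2527493 = 1516495.80, rounded up to 1516496; 1,516,496 required, 1,517,143 in favor — approved.
B: a majority of 2748859 is 1374430; 1,374,430 required, 1,374,618 in favor — approved.

Approved — every class gave the required vote.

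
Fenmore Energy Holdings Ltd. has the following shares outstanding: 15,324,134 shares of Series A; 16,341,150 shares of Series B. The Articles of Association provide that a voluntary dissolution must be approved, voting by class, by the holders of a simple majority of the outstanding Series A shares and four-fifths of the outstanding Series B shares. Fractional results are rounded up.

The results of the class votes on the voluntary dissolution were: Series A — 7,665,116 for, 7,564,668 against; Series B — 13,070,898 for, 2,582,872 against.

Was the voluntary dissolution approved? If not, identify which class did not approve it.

Not approved — the Series B shares did not give the required vote.

Series A: a majority of 15324134 is 7662068; 7,662,068 required, 7,665,116 in favor — approved.
Series B: 4/5 of 16341150 = 13072920; 13,072,920 required, 13,070,898 in favor — not approved.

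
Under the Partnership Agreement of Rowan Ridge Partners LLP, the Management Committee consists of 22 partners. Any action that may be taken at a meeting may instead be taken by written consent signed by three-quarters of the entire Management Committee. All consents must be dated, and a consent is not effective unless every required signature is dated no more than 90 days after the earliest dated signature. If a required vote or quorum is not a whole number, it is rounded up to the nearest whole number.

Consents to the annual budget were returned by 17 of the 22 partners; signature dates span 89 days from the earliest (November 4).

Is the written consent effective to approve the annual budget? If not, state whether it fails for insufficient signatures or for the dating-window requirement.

Signatures required: three-quarters of 22 — 3/4 of 22 = 16.50, rounded up to 17, so 17 needed; 17 signed. Sufficient.
Dating window: the latest signature is 89 days after the earliest; the limit is 90 days. Within the window.

Effective — both the signature and dating-window requirements are satisfied.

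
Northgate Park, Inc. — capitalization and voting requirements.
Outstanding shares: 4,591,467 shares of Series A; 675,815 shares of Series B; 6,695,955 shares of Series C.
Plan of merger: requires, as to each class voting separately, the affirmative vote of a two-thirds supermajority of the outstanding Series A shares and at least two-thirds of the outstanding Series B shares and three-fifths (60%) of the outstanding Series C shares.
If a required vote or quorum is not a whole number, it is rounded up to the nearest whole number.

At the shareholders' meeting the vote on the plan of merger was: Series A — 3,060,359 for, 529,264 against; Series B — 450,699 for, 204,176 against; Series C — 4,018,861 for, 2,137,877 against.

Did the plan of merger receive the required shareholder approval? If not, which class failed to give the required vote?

Not approved — the Series A shares did not give the required vote.

Series A: 2/3 of 4591467 = 3060978; 3,060,978 required, 3,060,359 in favor — not approved.
Series B: 2/3 of 675815 = 450543.33, rounded up to 450544; 450,544 required, 450,699 in favor — approved.
Series C: 3/5 of 6695955 = 4017573; 4,017,573 required, 4,018,861 in favor — approved.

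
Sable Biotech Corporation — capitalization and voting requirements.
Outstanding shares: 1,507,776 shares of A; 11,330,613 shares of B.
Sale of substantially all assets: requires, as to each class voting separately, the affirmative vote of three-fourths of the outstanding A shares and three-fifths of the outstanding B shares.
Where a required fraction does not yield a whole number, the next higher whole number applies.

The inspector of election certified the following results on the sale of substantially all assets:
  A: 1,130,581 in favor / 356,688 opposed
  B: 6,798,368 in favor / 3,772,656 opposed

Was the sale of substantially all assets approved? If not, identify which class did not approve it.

A: 3/4 of 1507776 = 1130832; 1,130,832 required, 1,130,581 in favor — not approved.
B: 3/5 of 11330613 = 6798367.80, rounded up to 6798368; 6,798,368 required, 6,798,368 in favor — approved.

Not approved — the A shares did not give the required vote.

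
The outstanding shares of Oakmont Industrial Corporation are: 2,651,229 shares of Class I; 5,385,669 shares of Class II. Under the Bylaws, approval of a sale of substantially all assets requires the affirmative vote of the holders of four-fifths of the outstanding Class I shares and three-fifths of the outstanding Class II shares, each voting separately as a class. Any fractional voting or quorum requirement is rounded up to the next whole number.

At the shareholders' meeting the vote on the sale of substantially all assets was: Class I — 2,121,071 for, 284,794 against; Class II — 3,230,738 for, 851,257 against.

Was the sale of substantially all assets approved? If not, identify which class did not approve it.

Class I: 4/5 of 2651229 = 2120983.20, rounded up to 2120984; 2,120,984 required, 2,121,071 in favor — approved.
Class II: 3/5 of 5385669 = 3231401.40, rounded up to 3231402; 3,231,402 required, 3,230,738 in favor — not approved.

Not approved — the Class II shares did not give the required vote.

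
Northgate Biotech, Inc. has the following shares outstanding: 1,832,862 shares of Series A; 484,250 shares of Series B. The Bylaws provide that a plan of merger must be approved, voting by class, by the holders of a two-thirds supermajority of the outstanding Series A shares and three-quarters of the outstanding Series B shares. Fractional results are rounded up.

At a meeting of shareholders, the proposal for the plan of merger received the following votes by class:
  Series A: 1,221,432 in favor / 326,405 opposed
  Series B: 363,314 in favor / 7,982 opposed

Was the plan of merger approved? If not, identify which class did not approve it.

Not approved — the Series A shares did not give the required vote.

Series A: 2/3 of 1832862 = 1221908; 1,221,908 required, 1,221,432 in favor — not approved.
Series B: 3/4 of 484250 = 363187.50, rounded up to 363188; 363,188 required, 363,314 in favor — approved.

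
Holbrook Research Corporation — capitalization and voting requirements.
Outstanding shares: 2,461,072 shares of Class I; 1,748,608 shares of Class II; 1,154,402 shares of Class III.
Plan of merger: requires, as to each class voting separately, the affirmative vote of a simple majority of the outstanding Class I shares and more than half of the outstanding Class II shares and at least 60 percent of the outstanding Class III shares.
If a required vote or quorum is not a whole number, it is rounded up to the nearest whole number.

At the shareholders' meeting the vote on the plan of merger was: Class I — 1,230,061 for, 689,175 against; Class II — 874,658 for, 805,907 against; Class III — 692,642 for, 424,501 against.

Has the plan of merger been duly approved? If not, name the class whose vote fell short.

Class I: a majority of 2461072 is 1230537; 1,230,537 required, 1,230,061 in favor — not approved.
Class II: a majority of 1748608 is 874305; 874,305 required, 874,658 in favor — approved.
Class III: 3/5 of 1154402 = 692641.20, rounded up to 692642; 692,642 required, 692,642 in favor — approved.

Not approved — the Class I shares did not give the required vote.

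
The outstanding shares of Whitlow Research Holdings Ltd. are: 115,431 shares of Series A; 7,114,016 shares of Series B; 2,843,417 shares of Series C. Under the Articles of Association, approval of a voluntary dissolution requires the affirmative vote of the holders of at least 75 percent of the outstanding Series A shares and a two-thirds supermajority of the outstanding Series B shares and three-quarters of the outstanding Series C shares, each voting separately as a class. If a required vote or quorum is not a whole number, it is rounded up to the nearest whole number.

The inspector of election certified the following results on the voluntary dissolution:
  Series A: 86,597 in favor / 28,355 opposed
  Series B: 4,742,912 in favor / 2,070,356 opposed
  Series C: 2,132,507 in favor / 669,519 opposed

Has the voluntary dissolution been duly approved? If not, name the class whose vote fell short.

Not approved — the Series C shares did not give the required vote.

Series A: 3/4 of 115431 = 86573.25, rounded up to 86574; 86,574 required, 86,597 in favor — approved.
Series B: 2/3 of 7114016 = 4742677.33, rounded up to 4742678; 4,742,678 required, 4,742,912 in favor — approved.
Series C: 3/4 of 2843417 = 2132562.75, rounded up to 2132563; 2,132,563 required, 2,132,507 in favor — not approved.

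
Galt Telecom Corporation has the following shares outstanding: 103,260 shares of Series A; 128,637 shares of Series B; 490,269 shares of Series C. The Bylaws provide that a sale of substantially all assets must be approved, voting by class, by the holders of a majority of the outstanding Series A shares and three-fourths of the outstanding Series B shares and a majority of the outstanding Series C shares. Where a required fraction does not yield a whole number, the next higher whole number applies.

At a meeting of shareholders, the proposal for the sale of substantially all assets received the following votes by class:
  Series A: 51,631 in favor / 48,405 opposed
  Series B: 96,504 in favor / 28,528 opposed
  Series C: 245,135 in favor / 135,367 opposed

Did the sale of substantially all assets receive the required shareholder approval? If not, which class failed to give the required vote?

Series A: a majority of 103260 is 51631; 51,631 required, 51,631 in favor — approved.
Series B: 3/4 of 128637 = 96477.75, rounded up to 96478; 96,478 required, 96,504 in favor — approved.
Series C: a majority of 490269 is 245135; 245,135 required, 245,135 in favor — approved.

Approved — every class gave the required vote.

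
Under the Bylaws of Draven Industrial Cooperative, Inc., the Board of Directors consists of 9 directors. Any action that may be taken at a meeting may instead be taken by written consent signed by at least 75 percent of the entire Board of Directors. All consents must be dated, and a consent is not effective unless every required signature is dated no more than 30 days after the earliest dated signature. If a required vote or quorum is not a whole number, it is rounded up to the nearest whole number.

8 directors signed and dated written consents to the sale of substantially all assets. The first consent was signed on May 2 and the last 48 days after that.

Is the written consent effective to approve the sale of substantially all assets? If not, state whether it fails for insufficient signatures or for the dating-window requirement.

Signatures required: at least 75 percent of 9 — 3/4 of 9 = 6.75, rounded up to 7, so 7 needed; 8 signed. Sufficient.
Dating window: the latest signature is 48 days after the earliest; the limit is 30 days. Outside the window.

Not effective — dating-window requirement not satisfied.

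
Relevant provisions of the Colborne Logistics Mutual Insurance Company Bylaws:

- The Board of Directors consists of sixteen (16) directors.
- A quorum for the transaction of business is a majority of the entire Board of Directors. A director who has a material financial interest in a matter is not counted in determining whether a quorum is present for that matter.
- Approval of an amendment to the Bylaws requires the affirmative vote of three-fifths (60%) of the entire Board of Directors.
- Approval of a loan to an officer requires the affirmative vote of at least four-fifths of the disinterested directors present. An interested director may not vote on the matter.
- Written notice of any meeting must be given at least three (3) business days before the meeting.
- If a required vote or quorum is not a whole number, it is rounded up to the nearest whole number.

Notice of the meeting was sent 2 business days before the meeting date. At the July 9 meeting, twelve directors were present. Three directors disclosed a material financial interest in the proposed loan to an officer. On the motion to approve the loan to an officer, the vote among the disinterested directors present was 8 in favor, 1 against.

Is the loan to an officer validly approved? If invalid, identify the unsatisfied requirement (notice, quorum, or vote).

Notice: 2 business days given; 3 required (2 < 3). Not satisfied.
Quorum: 12 present, but the 3 interested directors do not count, leaving 9. Quorum is 9. Satisfied.
Vote: the loan to an officer requires four-fifths of the disinterested directors present (12 − 3 = 9). 4/5 of 9 = 7.20, rounded up to 8, so 8 affirmative votes are needed; 8 voted in favor. Satisfied.

Invalid — notice requirement not satisfied.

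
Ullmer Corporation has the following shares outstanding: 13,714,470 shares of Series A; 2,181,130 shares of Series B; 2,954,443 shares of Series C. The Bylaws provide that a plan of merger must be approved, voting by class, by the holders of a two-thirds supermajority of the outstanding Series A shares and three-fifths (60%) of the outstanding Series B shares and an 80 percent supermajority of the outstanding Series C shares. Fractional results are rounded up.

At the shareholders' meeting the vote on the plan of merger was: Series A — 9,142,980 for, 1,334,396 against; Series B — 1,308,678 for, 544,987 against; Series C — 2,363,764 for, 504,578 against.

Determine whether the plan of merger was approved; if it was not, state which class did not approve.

Series A: 2/3 of 13714470 = 9142980; 9,142,980 required, 9,142,980 in favor — approved.
Series B: 3/5 of 2181130 = 1308678; 1,308,678 required, 1,308,678 in favor — approved.
Series C: 4/5 of 2954443 = 2363554.40, rounded up to 2363555; 2,363,555 required, 2,363,764 in favor — approved.

Approved — every class gave the required vote.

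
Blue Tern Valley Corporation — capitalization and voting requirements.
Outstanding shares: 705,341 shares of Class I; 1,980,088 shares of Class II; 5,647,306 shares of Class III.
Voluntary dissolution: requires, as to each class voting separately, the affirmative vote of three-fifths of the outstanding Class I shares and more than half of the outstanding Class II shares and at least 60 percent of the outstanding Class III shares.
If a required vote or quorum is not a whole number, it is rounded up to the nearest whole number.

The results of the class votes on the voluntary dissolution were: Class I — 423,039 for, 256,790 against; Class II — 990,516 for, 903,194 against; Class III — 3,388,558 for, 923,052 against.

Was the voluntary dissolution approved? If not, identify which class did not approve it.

Class I: 3/5 of 705341 = 423204.60, rounded up to 423205; 423,205 required, 423,039 in favor — not approved.
Class II: a majority of 1980088 is 990045; 990,045 required, 990,516 in favor — approved.
Class III: 3/5 of 5647306 = 3388383.60, rounded up to 3388384; 3,388,384 required, 3,388,558 in favor — approved.

Not approved — the Class I shares did not give the required vote.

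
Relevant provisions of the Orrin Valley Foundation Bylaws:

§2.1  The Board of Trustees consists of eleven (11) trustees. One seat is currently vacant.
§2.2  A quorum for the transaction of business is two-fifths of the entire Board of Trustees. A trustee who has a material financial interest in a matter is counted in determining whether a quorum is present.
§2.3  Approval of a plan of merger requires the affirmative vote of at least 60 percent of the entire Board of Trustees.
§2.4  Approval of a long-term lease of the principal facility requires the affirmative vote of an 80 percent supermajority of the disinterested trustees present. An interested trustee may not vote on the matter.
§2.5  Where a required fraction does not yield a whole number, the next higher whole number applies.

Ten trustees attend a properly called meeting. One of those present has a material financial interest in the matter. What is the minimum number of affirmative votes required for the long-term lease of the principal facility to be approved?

8

The long-term lease of the principal facility requires four-fifths of the disinterested trustees present (10 − 1 = 9).
4/5 of 9 = 7.20, rounded up to 8.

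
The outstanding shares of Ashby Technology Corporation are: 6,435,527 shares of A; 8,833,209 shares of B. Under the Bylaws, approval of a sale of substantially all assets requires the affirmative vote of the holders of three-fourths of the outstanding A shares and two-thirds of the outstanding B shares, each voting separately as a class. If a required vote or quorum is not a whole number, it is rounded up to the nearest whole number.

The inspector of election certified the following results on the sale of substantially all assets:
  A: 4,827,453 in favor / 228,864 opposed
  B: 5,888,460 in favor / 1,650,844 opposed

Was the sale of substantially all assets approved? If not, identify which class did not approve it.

A: 3/4 of 6435527 = 4826645.25, rounded up to 4826646; 4,826,646 required, 4,827,453 in favor — approved.
B: 2/3 of 8833209 = 5888806; 5,888,806 required, 5,888,460 in favor — not approved.

Not approved — the B shares did not give the required vote.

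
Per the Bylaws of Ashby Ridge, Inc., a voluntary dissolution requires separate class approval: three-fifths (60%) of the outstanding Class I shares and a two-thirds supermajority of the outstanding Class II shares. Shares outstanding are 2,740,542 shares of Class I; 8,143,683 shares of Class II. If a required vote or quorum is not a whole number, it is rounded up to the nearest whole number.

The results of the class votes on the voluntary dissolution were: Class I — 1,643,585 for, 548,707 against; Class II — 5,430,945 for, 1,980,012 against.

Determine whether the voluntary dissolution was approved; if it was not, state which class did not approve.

Not approved — the Class I shares did not give the required vote.

Class I: 3/5 of 2740542 = 1644325.20, rounded up to 1644326; 1,644,326 required, 1,643,585 in favor — not approved.
Class II: 2/3 of 8143683 = 5429122; 5,429,122 required, 5,430,945 in favor — approved.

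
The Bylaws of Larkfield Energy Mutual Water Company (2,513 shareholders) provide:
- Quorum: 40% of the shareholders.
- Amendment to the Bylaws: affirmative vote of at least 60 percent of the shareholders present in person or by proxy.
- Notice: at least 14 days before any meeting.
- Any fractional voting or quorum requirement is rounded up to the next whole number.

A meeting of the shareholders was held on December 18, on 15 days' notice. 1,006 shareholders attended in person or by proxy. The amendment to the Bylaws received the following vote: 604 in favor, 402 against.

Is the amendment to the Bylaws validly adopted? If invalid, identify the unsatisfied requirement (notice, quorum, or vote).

Valid — all requirements satisfied.

Notice: 15 days given; 14 required. Satisfied.
Quorum: 40% of 2,513 = 1,005.20, rounded up to 1,006; 1,006 present. Satisfied.
Vote: requires three-fifths of those present (1,006); 3/5 of 1006 = 603.60, rounded up to 604, so 604 needed; 604 in favor. Satisfied.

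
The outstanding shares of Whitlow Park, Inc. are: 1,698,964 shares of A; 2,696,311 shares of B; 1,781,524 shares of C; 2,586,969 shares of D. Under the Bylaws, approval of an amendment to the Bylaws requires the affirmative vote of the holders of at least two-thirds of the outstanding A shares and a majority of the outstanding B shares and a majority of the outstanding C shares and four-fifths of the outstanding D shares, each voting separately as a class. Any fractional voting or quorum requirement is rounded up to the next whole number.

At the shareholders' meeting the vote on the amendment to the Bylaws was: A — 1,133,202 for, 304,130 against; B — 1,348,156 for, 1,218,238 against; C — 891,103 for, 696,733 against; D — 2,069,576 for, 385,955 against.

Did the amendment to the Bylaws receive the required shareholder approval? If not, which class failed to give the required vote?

A: 2/3 of 1698964 = 1132642.67, rounded up to 1132643; 1,132,643 required, 1,133,202 in favor — approved.
B: a majority of 2696311 is 1348156; 1,348,156 required, 1,348,156 in favor — approved.
C: a majority of 1781524 is 890763; 890,763 required, 891,103 in favor — approved.
D: 4/5 of 2586969 = 2069575.20, rounded up to 2069576; 2,069,576 required, 2,069,576 in favor — approved.

Approved — every class gave the required vote.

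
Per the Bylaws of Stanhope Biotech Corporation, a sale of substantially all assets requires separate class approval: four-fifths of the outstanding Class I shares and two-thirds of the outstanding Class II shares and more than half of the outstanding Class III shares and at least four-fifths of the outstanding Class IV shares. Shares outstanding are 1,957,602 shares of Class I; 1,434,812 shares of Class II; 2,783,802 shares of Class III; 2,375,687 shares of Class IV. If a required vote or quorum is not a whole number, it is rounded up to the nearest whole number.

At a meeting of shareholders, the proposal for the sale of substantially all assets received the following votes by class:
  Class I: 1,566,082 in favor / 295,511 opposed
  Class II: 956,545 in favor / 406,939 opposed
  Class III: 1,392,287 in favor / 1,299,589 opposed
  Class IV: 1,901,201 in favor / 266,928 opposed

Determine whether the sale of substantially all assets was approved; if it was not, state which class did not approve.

Class I: 4/5 of 1957602 = 1566081.60, rounded up to 1566082; 1,566,082 required, 1,566,082 in favor — approved.
Class II: 2/3 of 1434812 = 956541.33, rounded up to 956542; 956,542 required, 956,545 in favor — approved.
Class III: a majority of 2783802 is 1391902; 1,391,902 required, 1,392,287 in favor — approved.
Class IV: 4/5 of 2375687 = 1900549.60, rounded up to 1900550; 1,900,550 required, 1,901,201 in favor — approved.

Approved — every class gave the required vote.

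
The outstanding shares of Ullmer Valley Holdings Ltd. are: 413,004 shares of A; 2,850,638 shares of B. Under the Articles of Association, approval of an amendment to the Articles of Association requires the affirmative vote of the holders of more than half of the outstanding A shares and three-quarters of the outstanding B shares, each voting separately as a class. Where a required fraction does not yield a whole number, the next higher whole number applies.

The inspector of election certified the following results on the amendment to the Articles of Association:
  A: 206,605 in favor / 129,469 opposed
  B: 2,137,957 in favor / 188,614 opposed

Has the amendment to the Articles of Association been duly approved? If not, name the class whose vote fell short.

Not approved — the B shares did not give the required vote.

A: a majority of 413004 is 206503; 206,503 required, 206,605 in favor — approved.
B: 3/4 of 2850638 = 2137978.50, rounded up to 2137979; 2,137,979 required, 2,137,957 in favor — not approved.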